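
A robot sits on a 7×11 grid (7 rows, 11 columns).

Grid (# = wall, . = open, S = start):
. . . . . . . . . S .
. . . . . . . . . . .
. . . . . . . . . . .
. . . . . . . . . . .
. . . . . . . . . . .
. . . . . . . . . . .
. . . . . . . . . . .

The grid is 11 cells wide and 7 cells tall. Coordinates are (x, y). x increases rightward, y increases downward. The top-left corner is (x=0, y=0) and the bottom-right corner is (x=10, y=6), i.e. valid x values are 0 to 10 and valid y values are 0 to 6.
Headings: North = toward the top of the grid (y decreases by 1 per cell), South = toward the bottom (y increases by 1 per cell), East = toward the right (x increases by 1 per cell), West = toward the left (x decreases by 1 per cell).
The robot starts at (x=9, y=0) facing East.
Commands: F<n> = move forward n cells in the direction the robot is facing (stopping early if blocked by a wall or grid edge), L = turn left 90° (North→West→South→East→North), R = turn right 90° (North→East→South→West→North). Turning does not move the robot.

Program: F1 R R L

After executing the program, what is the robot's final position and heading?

Answer: Final position: (x=10, y=0), facing South

Derivation:
Start: (x=9, y=0), facing East
  F1: move forward 1, now at (x=10, y=0)
  R: turn right, now facing South
  R: turn right, now facing West
  L: turn left, now facing South
Final: (x=10, y=0), facing South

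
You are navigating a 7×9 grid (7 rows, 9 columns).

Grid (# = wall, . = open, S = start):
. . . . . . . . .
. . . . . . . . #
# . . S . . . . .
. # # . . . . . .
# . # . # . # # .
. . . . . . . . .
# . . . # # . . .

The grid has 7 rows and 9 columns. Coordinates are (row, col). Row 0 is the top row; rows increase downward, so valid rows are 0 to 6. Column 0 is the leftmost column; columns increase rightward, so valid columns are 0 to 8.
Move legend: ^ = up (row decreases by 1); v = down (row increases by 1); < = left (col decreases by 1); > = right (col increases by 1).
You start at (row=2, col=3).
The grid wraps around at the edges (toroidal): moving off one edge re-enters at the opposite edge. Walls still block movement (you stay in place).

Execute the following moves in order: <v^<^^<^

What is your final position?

Start: (row=2, col=3)
  < (left): (row=2, col=3) -> (row=2, col=2)
  v (down): blocked, stay at (row=2, col=2)
  ^ (up): (row=2, col=2) -> (row=1, col=2)
  < (left): (row=1, col=2) -> (row=1, col=1)
  ^ (up): (row=1, col=1) -> (row=0, col=1)
  ^ (up): (row=0, col=1) -> (row=6, col=1)
  < (left): blocked, stay at (row=6, col=1)
  ^ (up): (row=6, col=1) -> (row=5, col=1)
Final: (row=5, col=1)

Answer: Final position: (row=5, col=1)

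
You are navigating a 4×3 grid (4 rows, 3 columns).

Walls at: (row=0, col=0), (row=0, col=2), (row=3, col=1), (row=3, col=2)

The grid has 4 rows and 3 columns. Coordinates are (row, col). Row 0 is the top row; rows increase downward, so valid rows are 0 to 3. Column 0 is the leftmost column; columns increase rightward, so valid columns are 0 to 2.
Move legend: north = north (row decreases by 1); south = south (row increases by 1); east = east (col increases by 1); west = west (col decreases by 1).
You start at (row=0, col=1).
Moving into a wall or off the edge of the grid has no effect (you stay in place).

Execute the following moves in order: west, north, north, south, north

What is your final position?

Start: (row=0, col=1)
  west (west): blocked, stay at (row=0, col=1)
  north (north): blocked, stay at (row=0, col=1)
  north (north): blocked, stay at (row=0, col=1)
  south (south): (row=0, col=1) -> (row=1, col=1)
  north (north): (row=1, col=1) -> (row=0, col=1)
Final: (row=0, col=1)

Answer: Final position: (row=0, col=1)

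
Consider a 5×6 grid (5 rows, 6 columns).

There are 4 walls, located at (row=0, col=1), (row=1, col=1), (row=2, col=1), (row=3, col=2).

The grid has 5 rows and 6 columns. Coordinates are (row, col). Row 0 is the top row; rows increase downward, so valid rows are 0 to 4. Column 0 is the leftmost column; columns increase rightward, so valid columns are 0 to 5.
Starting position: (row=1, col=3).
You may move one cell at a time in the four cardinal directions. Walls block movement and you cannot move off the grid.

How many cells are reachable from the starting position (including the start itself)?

BFS flood-fill from (row=1, col=3):
  Distance 0: (row=1, col=3)
  Distance 1: (row=0, col=3), (row=1, col=2), (row=1, col=4), (row=2, col=3)
  Distance 2: (row=0, col=2), (row=0, col=4), (row=1, col=5), (row=2, col=2), (row=2, col=4), (row=3, col=3)
  Distance 3: (row=0, col=5), (row=2, col=5), (row=3, col=4), (row=4, col=3)
  Distance 4: (row=3, col=5), (row=4, col=2), (row=4, col=4)
  Distance 5: (row=4, col=1), (row=4, col=5)
  Distance 6: (row=3, col=1), (row=4, col=0)
  Distance 7: (row=3, col=0)
  Distance 8: (row=2, col=0)
  Distance 9: (row=1, col=0)
  Distance 10: (row=0, col=0)
Total reachable: 26 (grid has 26 open cells total)

Answer: Reachable cells: 26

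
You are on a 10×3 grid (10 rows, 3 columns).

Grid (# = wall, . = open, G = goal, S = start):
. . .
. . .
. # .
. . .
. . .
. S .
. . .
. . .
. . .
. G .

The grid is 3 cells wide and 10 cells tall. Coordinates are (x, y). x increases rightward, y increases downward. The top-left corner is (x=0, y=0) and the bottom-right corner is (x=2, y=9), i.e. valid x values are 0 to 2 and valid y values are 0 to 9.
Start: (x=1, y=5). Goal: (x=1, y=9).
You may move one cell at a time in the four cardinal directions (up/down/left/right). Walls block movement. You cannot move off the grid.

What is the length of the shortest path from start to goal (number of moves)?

Answer: Shortest path length: 4

Derivation:
BFS from (x=1, y=5) until reaching (x=1, y=9):
  Distance 0: (x=1, y=5)
  Distance 1: (x=1, y=4), (x=0, y=5), (x=2, y=5), (x=1, y=6)
  Distance 2: (x=1, y=3), (x=0, y=4), (x=2, y=4), (x=0, y=6), (x=2, y=6), (x=1, y=7)
  Distance 3: (x=0, y=3), (x=2, y=3), (x=0, y=7), (x=2, y=7), (x=1, y=8)
  Distance 4: (x=0, y=2), (x=2, y=2), (x=0, y=8), (x=2, y=8), (x=1, y=9)  <- goal reached here
One shortest path (4 moves): (x=1, y=5) -> (x=1, y=6) -> (x=1, y=7) -> (x=1, y=8) -> (x=1, y=9)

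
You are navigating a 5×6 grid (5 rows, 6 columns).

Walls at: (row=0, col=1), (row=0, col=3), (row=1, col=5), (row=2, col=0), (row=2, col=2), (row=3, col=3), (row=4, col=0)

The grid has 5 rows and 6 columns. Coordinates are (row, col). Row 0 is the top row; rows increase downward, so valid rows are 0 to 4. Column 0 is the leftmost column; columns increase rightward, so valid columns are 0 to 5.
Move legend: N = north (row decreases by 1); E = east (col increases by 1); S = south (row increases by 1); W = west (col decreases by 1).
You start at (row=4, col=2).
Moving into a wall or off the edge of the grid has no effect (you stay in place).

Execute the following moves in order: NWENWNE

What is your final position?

Answer: Final position: (row=2, col=1)

Derivation:
Start: (row=4, col=2)
  N (north): (row=4, col=2) -> (row=3, col=2)
  W (west): (row=3, col=2) -> (row=3, col=1)
  E (east): (row=3, col=1) -> (row=3, col=2)
  N (north): blocked, stay at (row=3, col=2)
  W (west): (row=3, col=2) -> (row=3, col=1)
  N (north): (row=3, col=1) -> (row=2, col=1)
  E (east): blocked, stay at (row=2, col=1)
Final: (row=2, col=1)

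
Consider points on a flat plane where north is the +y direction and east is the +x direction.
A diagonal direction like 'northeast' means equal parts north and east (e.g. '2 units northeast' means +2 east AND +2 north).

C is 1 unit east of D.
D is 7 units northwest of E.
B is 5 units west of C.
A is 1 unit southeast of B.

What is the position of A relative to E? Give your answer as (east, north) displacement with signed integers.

Place E at the origin (east=0, north=0).
  D is 7 units northwest of E: delta (east=-7, north=+7); D at (east=-7, north=7).
  C is 1 unit east of D: delta (east=+1, north=+0); C at (east=-6, north=7).
  B is 5 units west of C: delta (east=-5, north=+0); B at (east=-11, north=7).
  A is 1 unit southeast of B: delta (east=+1, north=-1); A at (east=-10, north=6).
Therefore A relative to E: (east=-10, north=6).

Answer: A is at (east=-10, north=6) relative to E.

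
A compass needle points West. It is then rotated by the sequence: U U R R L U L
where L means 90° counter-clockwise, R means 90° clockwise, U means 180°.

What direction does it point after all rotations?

Answer: Final heading: East

Derivation:
Start: West
  U (U-turn (180°)) -> East
  U (U-turn (180°)) -> West
  R (right (90° clockwise)) -> North
  R (right (90° clockwise)) -> East
  L (left (90° counter-clockwise)) -> North
  U (U-turn (180°)) -> South
  L (left (90° counter-clockwise)) -> East
Final: East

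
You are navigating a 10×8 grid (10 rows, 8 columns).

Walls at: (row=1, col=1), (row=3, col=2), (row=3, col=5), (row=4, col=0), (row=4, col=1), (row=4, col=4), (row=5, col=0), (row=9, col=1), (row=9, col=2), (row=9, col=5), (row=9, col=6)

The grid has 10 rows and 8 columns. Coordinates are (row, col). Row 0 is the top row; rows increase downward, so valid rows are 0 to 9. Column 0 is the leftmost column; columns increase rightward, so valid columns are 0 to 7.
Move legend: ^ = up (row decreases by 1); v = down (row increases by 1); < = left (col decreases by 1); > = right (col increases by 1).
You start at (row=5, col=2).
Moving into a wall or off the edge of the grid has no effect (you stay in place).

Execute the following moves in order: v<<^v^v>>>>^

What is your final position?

Start: (row=5, col=2)
  v (down): (row=5, col=2) -> (row=6, col=2)
  < (left): (row=6, col=2) -> (row=6, col=1)
  < (left): (row=6, col=1) -> (row=6, col=0)
  ^ (up): blocked, stay at (row=6, col=0)
  v (down): (row=6, col=0) -> (row=7, col=0)
  ^ (up): (row=7, col=0) -> (row=6, col=0)
  v (down): (row=6, col=0) -> (row=7, col=0)
  > (right): (row=7, col=0) -> (row=7, col=1)
  > (right): (row=7, col=1) -> (row=7, col=2)
  > (right): (row=7, col=2) -> (row=7, col=3)
  > (right): (row=7, col=3) -> (row=7, col=4)
  ^ (up): (row=7, col=4) -> (row=6, col=4)
Final: (row=6, col=4)

Answer: Final position: (row=6, col=4)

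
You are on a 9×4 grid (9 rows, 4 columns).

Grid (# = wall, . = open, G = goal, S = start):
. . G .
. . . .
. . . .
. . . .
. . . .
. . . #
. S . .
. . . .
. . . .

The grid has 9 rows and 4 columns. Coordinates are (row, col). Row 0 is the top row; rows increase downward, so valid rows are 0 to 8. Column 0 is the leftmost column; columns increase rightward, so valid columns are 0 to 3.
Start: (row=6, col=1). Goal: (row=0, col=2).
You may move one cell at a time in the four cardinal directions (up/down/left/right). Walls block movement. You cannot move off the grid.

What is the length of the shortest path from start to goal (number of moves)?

BFS from (row=6, col=1) until reaching (row=0, col=2):
  Distance 0: (row=6, col=1)
  Distance 1: (row=5, col=1), (row=6, col=0), (row=6, col=2), (row=7, col=1)
  Distance 2: (row=4, col=1), (row=5, col=0), (row=5, col=2), (row=6, col=3), (row=7, col=0), (row=7, col=2), (row=8, col=1)
  Distance 3: (row=3, col=1), (row=4, col=0), (row=4, col=2), (row=7, col=3), (row=8, col=0), (row=8, col=2)
  Distance 4: (row=2, col=1), (row=3, col=0), (row=3, col=2), (row=4, col=3), (row=8, col=3)
  Distance 5: (row=1, col=1), (row=2, col=0), (row=2, col=2), (row=3, col=3)
  Distance 6: (row=0, col=1), (row=1, col=0), (row=1, col=2), (row=2, col=3)
  Distance 7: (row=0, col=0), (row=0, col=2), (row=1, col=3)  <- goal reached here
One shortest path (7 moves): (row=6, col=1) -> (row=6, col=2) -> (row=5, col=2) -> (row=4, col=2) -> (row=3, col=2) -> (row=2, col=2) -> (row=1, col=2) -> (row=0, col=2)

Answer: Shortest path length: 7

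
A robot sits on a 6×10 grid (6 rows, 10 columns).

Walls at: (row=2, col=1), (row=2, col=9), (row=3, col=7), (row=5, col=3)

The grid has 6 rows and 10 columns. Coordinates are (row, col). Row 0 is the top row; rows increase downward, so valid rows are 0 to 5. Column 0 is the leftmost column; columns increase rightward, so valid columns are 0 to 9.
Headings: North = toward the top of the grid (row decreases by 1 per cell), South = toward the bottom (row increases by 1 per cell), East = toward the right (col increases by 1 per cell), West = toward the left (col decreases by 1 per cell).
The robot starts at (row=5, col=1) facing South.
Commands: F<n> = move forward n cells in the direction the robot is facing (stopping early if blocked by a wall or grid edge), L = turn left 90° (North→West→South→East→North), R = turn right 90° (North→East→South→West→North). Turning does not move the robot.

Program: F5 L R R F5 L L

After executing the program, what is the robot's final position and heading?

Answer: Final position: (row=5, col=0), facing East

Derivation:
Start: (row=5, col=1), facing South
  F5: move forward 0/5 (blocked), now at (row=5, col=1)
  L: turn left, now facing East
  R: turn right, now facing South
  R: turn right, now facing West
  F5: move forward 1/5 (blocked), now at (row=5, col=0)
  L: turn left, now facing South
  L: turn left, now facing East
Final: (row=5, col=0), facing East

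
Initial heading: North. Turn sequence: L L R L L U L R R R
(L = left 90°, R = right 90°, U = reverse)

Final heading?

Start: North
  L (left (90° counter-clockwise)) -> West
  L (left (90° counter-clockwise)) -> South
  R (right (90° clockwise)) -> West
  L (left (90° counter-clockwise)) -> South
  L (left (90° counter-clockwise)) -> East
  U (U-turn (180°)) -> West
  L (left (90° counter-clockwise)) -> South
  R (right (90° clockwise)) -> West
  R (right (90° clockwise)) -> North
  R (right (90° clockwise)) -> East
Final: East

Answer: Final heading: East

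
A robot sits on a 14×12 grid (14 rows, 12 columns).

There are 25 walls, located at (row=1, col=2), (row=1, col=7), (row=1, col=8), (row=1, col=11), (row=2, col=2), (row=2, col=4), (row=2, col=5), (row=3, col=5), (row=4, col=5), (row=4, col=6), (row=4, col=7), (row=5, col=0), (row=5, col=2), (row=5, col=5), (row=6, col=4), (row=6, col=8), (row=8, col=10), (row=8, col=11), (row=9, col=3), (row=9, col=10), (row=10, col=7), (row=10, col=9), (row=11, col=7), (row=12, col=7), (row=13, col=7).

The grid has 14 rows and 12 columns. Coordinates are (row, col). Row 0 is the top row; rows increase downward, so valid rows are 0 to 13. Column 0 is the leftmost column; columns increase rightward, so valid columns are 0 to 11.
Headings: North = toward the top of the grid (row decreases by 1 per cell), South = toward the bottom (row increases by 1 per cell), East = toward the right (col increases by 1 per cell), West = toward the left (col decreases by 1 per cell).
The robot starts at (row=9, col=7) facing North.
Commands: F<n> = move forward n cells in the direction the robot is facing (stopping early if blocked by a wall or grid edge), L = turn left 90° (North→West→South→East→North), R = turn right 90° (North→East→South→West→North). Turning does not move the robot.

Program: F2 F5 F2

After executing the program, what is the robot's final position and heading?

Answer: Final position: (row=5, col=7), facing North

Derivation:
Start: (row=9, col=7), facing North
  F2: move forward 2, now at (row=7, col=7)
  F5: move forward 2/5 (blocked), now at (row=5, col=7)
  F2: move forward 0/2 (blocked), now at (row=5, col=7)
Final: (row=5, col=7), facing North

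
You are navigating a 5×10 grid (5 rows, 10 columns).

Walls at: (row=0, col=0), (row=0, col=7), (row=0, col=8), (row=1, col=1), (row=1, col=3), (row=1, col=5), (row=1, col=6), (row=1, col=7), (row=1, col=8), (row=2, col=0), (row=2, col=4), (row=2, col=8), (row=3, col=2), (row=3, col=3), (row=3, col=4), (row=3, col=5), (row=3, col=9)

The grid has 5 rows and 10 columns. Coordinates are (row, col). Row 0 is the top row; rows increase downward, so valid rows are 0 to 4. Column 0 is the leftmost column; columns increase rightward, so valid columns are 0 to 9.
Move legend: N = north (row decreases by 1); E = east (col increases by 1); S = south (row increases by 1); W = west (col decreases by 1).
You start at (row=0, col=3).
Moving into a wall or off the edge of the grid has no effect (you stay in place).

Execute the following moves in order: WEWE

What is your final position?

Start: (row=0, col=3)
  W (west): (row=0, col=3) -> (row=0, col=2)
  E (east): (row=0, col=2) -> (row=0, col=3)
  W (west): (row=0, col=3) -> (row=0, col=2)
  E (east): (row=0, col=2) -> (row=0, col=3)
Final: (row=0, col=3)

Answer: Final position: (row=0, col=3)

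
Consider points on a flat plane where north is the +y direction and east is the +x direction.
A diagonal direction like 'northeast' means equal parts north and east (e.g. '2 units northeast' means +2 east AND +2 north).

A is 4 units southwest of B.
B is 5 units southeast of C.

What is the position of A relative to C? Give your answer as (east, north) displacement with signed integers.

Answer: A is at (east=1, north=-9) relative to C.

Derivation:
Place C at the origin (east=0, north=0).
  B is 5 units southeast of C: delta (east=+5, north=-5); B at (east=5, north=-5).
  A is 4 units southwest of B: delta (east=-4, north=-4); A at (east=1, north=-9).
Therefore A relative to C: (east=1, north=-9).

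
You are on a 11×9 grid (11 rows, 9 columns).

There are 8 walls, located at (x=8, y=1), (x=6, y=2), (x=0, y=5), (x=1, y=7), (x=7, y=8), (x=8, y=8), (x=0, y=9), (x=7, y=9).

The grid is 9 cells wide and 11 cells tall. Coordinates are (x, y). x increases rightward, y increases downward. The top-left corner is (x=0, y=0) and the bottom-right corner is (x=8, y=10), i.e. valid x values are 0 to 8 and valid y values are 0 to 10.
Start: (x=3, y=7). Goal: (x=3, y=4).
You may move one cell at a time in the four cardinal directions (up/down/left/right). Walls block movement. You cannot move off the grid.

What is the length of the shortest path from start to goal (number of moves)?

Answer: Shortest path length: 3

Derivation:
BFS from (x=3, y=7) until reaching (x=3, y=4):
  Distance 0: (x=3, y=7)
  Distance 1: (x=3, y=6), (x=2, y=7), (x=4, y=7), (x=3, y=8)
  Distance 2: (x=3, y=5), (x=2, y=6), (x=4, y=6), (x=5, y=7), (x=2, y=8), (x=4, y=8), (x=3, y=9)
  Distance 3: (x=3, y=4), (x=2, y=5), (x=4, y=5), (x=1, y=6), (x=5, y=6), (x=6, y=7), (x=1, y=8), (x=5, y=8), (x=2, y=9), (x=4, y=9), (x=3, y=10)  <- goal reached here
One shortest path (3 moves): (x=3, y=7) -> (x=3, y=6) -> (x=3, y=5) -> (x=3, y=4)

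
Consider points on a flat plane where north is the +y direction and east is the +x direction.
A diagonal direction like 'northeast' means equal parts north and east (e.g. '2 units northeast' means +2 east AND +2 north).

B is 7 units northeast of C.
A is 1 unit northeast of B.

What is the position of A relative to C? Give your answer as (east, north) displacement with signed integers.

Answer: A is at (east=8, north=8) relative to C.

Derivation:
Place C at the origin (east=0, north=0).
  B is 7 units northeast of C: delta (east=+7, north=+7); B at (east=7, north=7).
  A is 1 unit northeast of B: delta (east=+1, north=+1); A at (east=8, north=8).
Therefore A relative to C: (east=8, north=8).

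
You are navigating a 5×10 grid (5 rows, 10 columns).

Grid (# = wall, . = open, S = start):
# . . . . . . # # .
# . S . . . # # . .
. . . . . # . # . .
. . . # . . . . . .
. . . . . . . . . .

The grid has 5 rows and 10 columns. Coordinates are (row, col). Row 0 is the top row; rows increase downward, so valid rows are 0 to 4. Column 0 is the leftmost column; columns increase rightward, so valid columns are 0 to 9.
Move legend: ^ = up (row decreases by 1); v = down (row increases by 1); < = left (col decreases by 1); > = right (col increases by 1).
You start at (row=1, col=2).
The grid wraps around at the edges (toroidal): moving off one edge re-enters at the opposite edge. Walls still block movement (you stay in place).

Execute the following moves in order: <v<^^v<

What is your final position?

Answer: Final position: (row=3, col=9)

Derivation:
Start: (row=1, col=2)
  < (left): (row=1, col=2) -> (row=1, col=1)
  v (down): (row=1, col=1) -> (row=2, col=1)
  < (left): (row=2, col=1) -> (row=2, col=0)
  ^ (up): blocked, stay at (row=2, col=0)
  ^ (up): blocked, stay at (row=2, col=0)
  v (down): (row=2, col=0) -> (row=3, col=0)
  < (left): (row=3, col=0) -> (row=3, col=9)
Final: (row=3, col=9)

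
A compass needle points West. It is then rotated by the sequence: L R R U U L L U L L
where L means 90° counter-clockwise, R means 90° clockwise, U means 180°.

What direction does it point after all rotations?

Start: West
  L (left (90° counter-clockwise)) -> South
  R (right (90° clockwise)) -> West
  R (right (90° clockwise)) -> North
  U (U-turn (180°)) -> South
  U (U-turn (180°)) -> North
  L (left (90° counter-clockwise)) -> West
  L (left (90° counter-clockwise)) -> South
  U (U-turn (180°)) -> North
  L (left (90° counter-clockwise)) -> West
  L (left (90° counter-clockwise)) -> South
Final: South

Answer: Final heading: South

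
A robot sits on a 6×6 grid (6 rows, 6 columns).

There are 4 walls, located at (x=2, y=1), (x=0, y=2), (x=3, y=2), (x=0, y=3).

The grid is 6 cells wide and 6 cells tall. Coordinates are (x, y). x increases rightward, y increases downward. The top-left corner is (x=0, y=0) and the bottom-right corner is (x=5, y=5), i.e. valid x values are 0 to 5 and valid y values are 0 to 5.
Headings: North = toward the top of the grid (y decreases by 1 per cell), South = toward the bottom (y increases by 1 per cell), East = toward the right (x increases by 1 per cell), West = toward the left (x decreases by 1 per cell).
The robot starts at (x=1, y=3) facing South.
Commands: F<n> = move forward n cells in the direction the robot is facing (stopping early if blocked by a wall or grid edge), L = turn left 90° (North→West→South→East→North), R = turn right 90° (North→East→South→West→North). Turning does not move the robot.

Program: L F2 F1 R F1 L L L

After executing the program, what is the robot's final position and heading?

Start: (x=1, y=3), facing South
  L: turn left, now facing East
  F2: move forward 2, now at (x=3, y=3)
  F1: move forward 1, now at (x=4, y=3)
  R: turn right, now facing South
  F1: move forward 1, now at (x=4, y=4)
  L: turn left, now facing East
  L: turn left, now facing North
  L: turn left, now facing West
Final: (x=4, y=4), facing West

Answer: Final position: (x=4, y=4), facing West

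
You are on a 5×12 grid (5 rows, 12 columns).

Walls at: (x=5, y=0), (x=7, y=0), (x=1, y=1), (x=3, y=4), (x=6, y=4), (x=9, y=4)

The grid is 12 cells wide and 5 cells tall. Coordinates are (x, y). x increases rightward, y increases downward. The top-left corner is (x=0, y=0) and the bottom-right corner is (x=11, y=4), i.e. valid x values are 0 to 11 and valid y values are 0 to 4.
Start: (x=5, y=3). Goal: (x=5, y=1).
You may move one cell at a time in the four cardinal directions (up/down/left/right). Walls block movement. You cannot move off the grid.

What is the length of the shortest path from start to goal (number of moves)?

Answer: Shortest path length: 2

Derivation:
BFS from (x=5, y=3) until reaching (x=5, y=1):
  Distance 0: (x=5, y=3)
  Distance 1: (x=5, y=2), (x=4, y=3), (x=6, y=3), (x=5, y=4)
  Distance 2: (x=5, y=1), (x=4, y=2), (x=6, y=2), (x=3, y=3), (x=7, y=3), (x=4, y=4)  <- goal reached here
One shortest path (2 moves): (x=5, y=3) -> (x=5, y=2) -> (x=5, y=1)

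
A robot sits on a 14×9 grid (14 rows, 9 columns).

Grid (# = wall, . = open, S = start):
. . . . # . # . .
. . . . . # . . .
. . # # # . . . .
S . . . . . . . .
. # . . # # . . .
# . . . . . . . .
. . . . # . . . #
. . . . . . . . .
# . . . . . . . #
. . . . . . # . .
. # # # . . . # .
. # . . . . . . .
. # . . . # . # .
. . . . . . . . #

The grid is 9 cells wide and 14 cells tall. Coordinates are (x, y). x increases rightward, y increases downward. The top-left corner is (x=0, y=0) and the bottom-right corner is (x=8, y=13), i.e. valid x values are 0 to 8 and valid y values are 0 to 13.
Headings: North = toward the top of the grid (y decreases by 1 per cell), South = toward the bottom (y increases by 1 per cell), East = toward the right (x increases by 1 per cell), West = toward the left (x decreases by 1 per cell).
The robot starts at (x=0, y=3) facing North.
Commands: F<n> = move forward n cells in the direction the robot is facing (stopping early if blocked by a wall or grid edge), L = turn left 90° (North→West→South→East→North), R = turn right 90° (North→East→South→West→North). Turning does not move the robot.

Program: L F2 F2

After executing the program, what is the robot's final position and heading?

Start: (x=0, y=3), facing North
  L: turn left, now facing West
  F2: move forward 0/2 (blocked), now at (x=0, y=3)
  F2: move forward 0/2 (blocked), now at (x=0, y=3)
Final: (x=0, y=3), facing West

Answer: Final position: (x=0, y=3), facing West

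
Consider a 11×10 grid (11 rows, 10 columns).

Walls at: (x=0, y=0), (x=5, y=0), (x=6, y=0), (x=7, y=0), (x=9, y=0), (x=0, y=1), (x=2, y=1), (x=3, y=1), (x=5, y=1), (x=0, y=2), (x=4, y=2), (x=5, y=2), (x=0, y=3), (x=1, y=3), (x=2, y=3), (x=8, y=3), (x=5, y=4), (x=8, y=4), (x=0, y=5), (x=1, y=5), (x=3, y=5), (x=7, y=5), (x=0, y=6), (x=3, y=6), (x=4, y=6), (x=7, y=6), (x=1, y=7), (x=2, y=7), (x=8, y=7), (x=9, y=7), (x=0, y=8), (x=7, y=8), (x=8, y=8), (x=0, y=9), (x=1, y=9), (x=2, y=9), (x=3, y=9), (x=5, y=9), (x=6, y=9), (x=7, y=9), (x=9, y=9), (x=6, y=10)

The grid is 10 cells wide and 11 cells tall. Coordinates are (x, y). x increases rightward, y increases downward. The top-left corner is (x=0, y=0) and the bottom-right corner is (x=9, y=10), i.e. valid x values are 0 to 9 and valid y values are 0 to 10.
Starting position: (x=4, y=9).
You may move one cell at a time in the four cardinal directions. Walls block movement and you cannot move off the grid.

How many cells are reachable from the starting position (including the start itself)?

Answer: Reachable cells: 62

Derivation:
BFS flood-fill from (x=4, y=9):
  Distance 0: (x=4, y=9)
  Distance 1: (x=4, y=8), (x=4, y=10)
  Distance 2: (x=4, y=7), (x=3, y=8), (x=5, y=8), (x=3, y=10), (x=5, y=10)
  Distance 3: (x=3, y=7), (x=5, y=7), (x=2, y=8), (x=6, y=8), (x=2, y=10)
  Distance 4: (x=5, y=6), (x=6, y=7), (x=1, y=8), (x=1, y=10)
  Distance 5: (x=5, y=5), (x=6, y=6), (x=7, y=7), (x=0, y=10)
  Distance 6: (x=4, y=5), (x=6, y=5)
  Distance 7: (x=4, y=4), (x=6, y=4)
  Distance 8: (x=4, y=3), (x=6, y=3), (x=3, y=4), (x=7, y=4)
  Distance 9: (x=6, y=2), (x=3, y=3), (x=5, y=3), (x=7, y=3), (x=2, y=4)
  Distance 10: (x=6, y=1), (x=3, y=2), (x=7, y=2), (x=1, y=4), (x=2, y=5)
  Distance 11: (x=7, y=1), (x=2, y=2), (x=8, y=2), (x=0, y=4), (x=2, y=6)
  Distance 12: (x=8, y=1), (x=1, y=2), (x=9, y=2), (x=1, y=6)
  Distance 13: (x=8, y=0), (x=1, y=1), (x=9, y=1), (x=9, y=3)
  Distance 14: (x=1, y=0), (x=9, y=4)
  Distance 15: (x=2, y=0), (x=9, y=5)
  Distance 16: (x=3, y=0), (x=8, y=5), (x=9, y=6)
  Distance 17: (x=4, y=0), (x=8, y=6)
  Distance 18: (x=4, y=1)
Total reachable: 62 (grid has 68 open cells total)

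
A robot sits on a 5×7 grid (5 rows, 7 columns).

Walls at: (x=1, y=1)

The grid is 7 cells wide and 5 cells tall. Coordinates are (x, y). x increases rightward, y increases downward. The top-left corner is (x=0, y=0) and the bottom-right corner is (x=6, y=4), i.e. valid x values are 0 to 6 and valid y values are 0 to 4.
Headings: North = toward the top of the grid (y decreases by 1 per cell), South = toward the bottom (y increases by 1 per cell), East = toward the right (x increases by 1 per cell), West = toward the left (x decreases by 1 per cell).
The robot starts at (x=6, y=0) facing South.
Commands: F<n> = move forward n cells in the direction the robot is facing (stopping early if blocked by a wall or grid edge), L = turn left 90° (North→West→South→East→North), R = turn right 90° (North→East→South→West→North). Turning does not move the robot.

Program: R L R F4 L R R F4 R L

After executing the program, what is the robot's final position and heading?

Answer: Final position: (x=2, y=0), facing North

Derivation:
Start: (x=6, y=0), facing South
  R: turn right, now facing West
  L: turn left, now facing South
  R: turn right, now facing West
  F4: move forward 4, now at (x=2, y=0)
  L: turn left, now facing South
  R: turn right, now facing West
  R: turn right, now facing North
  F4: move forward 0/4 (blocked), now at (x=2, y=0)
  R: turn right, now facing East
  L: turn left, now facing North
Final: (x=2, y=0), facing North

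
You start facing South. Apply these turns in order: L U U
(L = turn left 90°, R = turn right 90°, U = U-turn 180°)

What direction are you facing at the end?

Start: South
  L (left (90° counter-clockwise)) -> East
  U (U-turn (180°)) -> West
  U (U-turn (180°)) -> East
Final: East

Answer: Final heading: East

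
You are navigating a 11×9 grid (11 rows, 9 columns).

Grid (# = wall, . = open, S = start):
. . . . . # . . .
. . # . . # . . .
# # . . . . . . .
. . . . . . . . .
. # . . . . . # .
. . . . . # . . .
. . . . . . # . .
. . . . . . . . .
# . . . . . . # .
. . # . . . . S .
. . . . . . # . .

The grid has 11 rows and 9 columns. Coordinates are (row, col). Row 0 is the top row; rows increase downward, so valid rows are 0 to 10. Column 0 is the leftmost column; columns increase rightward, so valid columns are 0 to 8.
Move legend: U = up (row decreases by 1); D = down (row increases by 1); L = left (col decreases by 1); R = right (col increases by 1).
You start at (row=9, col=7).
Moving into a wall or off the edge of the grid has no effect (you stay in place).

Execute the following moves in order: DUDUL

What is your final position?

Start: (row=9, col=7)
  D (down): (row=9, col=7) -> (row=10, col=7)
  U (up): (row=10, col=7) -> (row=9, col=7)
  D (down): (row=9, col=7) -> (row=10, col=7)
  U (up): (row=10, col=7) -> (row=9, col=7)
  L (left): (row=9, col=7) -> (row=9, col=6)
Final: (row=9, col=6)

Answer: Final position: (row=9, col=6)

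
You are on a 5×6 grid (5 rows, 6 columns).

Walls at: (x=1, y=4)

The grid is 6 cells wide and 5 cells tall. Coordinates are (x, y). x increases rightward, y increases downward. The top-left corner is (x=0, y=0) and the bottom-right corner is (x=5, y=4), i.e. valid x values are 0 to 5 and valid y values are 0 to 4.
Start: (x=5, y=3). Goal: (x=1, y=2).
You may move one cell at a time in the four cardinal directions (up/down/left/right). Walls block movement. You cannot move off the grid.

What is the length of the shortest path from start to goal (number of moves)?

BFS from (x=5, y=3) until reaching (x=1, y=2):
  Distance 0: (x=5, y=3)
  Distance 1: (x=5, y=2), (x=4, y=3), (x=5, y=4)
  Distance 2: (x=5, y=1), (x=4, y=2), (x=3, y=3), (x=4, y=4)
  Distance 3: (x=5, y=0), (x=4, y=1), (x=3, y=2), (x=2, y=3), (x=3, y=4)
  Distance 4: (x=4, y=0), (x=3, y=1), (x=2, y=2), (x=1, y=3), (x=2, y=4)
  Distance 5: (x=3, y=0), (x=2, y=1), (x=1, y=2), (x=0, y=3)  <- goal reached here
One shortest path (5 moves): (x=5, y=3) -> (x=4, y=3) -> (x=3, y=3) -> (x=2, y=3) -> (x=1, y=3) -> (x=1, y=2)

Answer: Shortest path length: 5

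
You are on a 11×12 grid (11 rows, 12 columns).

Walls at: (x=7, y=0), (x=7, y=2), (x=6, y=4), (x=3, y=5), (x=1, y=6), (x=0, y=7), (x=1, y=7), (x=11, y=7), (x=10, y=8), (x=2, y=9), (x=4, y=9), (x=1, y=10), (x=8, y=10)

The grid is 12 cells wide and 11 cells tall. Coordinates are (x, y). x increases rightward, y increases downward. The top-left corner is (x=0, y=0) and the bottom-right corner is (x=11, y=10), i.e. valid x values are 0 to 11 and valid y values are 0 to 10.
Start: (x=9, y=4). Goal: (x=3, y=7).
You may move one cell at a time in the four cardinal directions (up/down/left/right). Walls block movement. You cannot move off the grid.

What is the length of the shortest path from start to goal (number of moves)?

Answer: Shortest path length: 9

Derivation:
BFS from (x=9, y=4) until reaching (x=3, y=7):
  Distance 0: (x=9, y=4)
  Distance 1: (x=9, y=3), (x=8, y=4), (x=10, y=4), (x=9, y=5)
  Distance 2: (x=9, y=2), (x=8, y=3), (x=10, y=3), (x=7, y=4), (x=11, y=4), (x=8, y=5), (x=10, y=5), (x=9, y=6)
  Distance 3: (x=9, y=1), (x=8, y=2), (x=10, y=2), (x=7, y=3), (x=11, y=3), (x=7, y=5), (x=11, y=5), (x=8, y=6), (x=10, y=6), (x=9, y=7)
  Distance 4: (x=9, y=0), (x=8, y=1), (x=10, y=1), (x=11, y=2), (x=6, y=3), (x=6, y=5), (x=7, y=6), (x=11, y=6), (x=8, y=7), (x=10, y=7), (x=9, y=8)
  Distance 5: (x=8, y=0), (x=10, y=0), (x=7, y=1), (x=11, y=1), (x=6, y=2), (x=5, y=3), (x=5, y=5), (x=6, y=6), (x=7, y=7), (x=8, y=8), (x=9, y=9)
  Distance 6: (x=11, y=0), (x=6, y=1), (x=5, y=2), (x=4, y=3), (x=5, y=4), (x=4, y=5), (x=5, y=6), (x=6, y=7), (x=7, y=8), (x=8, y=9), (x=10, y=9), (x=9, y=10)
  Distance 7: (x=6, y=0), (x=5, y=1), (x=4, y=2), (x=3, y=3), (x=4, y=4), (x=4, y=6), (x=5, y=7), (x=6, y=8), (x=7, y=9), (x=11, y=9), (x=10, y=10)
  Distance 8: (x=5, y=0), (x=4, y=1), (x=3, y=2), (x=2, y=3), (x=3, y=4), (x=3, y=6), (x=4, y=7), (x=5, y=8), (x=11, y=8), (x=6, y=9), (x=7, y=10), (x=11, y=10)
  Distance 9: (x=4, y=0), (x=3, y=1), (x=2, y=2), (x=1, y=3), (x=2, y=4), (x=2, y=6), (x=3, y=7), (x=4, y=8), (x=5, y=9), (x=6, y=10)  <- goal reached here
One shortest path (9 moves): (x=9, y=4) -> (x=8, y=4) -> (x=7, y=4) -> (x=7, y=5) -> (x=6, y=5) -> (x=5, y=5) -> (x=4, y=5) -> (x=4, y=6) -> (x=3, y=6) -> (x=3, y=7)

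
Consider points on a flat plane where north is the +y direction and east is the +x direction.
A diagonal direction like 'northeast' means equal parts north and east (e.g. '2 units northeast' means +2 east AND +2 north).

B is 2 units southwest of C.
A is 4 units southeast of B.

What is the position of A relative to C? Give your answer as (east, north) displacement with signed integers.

Place C at the origin (east=0, north=0).
  B is 2 units southwest of C: delta (east=-2, north=-2); B at (east=-2, north=-2).
  A is 4 units southeast of B: delta (east=+4, north=-4); A at (east=2, north=-6).
Therefore A relative to C: (east=2, north=-6).

Answer: A is at (east=2, north=-6) relative to C.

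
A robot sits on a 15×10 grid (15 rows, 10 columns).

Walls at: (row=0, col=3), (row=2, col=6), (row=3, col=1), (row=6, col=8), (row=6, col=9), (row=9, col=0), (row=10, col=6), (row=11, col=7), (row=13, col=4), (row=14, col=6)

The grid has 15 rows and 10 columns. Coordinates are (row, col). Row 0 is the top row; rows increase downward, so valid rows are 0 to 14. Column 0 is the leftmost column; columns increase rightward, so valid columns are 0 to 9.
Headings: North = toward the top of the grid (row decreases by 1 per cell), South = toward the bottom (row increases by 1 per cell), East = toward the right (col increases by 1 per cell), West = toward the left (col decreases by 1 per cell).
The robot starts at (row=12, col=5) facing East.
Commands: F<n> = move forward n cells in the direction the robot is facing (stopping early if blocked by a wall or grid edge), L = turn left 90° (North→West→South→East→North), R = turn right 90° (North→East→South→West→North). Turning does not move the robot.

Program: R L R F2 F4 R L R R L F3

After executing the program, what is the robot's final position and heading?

Answer: Final position: (row=14, col=2), facing West

Derivation:
Start: (row=12, col=5), facing East
  R: turn right, now facing South
  L: turn left, now facing East
  R: turn right, now facing South
  F2: move forward 2, now at (row=14, col=5)
  F4: move forward 0/4 (blocked), now at (row=14, col=5)
  R: turn right, now facing West
  L: turn left, now facing South
  R: turn right, now facing West
  R: turn right, now facing North
  L: turn left, now facing West
  F3: move forward 3, now at (row=14, col=2)
Final: (row=14, col=2), facing West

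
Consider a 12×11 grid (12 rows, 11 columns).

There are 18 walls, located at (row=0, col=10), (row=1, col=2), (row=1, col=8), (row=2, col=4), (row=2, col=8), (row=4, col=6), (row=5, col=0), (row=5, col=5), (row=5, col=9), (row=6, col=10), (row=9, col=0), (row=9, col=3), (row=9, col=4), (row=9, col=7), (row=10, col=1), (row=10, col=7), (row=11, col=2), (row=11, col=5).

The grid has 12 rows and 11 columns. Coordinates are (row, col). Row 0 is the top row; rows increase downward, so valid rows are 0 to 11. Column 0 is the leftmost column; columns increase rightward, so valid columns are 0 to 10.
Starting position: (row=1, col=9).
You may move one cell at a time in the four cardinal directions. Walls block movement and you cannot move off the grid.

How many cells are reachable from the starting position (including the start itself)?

Answer: Reachable cells: 111

Derivation:
BFS flood-fill from (row=1, col=9):
  Distance 0: (row=1, col=9)
  Distance 1: (row=0, col=9), (row=1, col=10), (row=2, col=9)
  Distance 2: (row=0, col=8), (row=2, col=10), (row=3, col=9)
  Distance 3: (row=0, col=7), (row=3, col=8), (row=3, col=10), (row=4, col=9)
  Distance 4: (row=0, col=6), (row=1, col=7), (row=3, col=7), (row=4, col=8), (row=4, col=10)
  Distance 5: (row=0, col=5), (row=1, col=6), (row=2, col=7), (row=3, col=6), (row=4, col=7), (row=5, col=8), (row=5, col=10)
  Distance 6: (row=0, col=4), (row=1, col=5), (row=2, col=6), (row=3, col=5), (row=5, col=7), (row=6, col=8)
  Distance 7: (row=0, col=3), (row=1, col=4), (row=2, col=5), (row=3, col=4), (row=4, col=5), (row=5, col=6), (row=6, col=7), (row=6, col=9), (row=7, col=8)
  Distance 8: (row=0, col=2), (row=1, col=3), (row=3, col=3), (row=4, col=4), (row=6, col=6), (row=7, col=7), (row=7, col=9), (row=8, col=8)
  Distance 9: (row=0, col=1), (row=2, col=3), (row=3, col=2), (row=4, col=3), (row=5, col=4), (row=6, col=5), (row=7, col=6), (row=7, col=10), (row=8, col=7), (row=8, col=9), (row=9, col=8)
  Distance 10: (row=0, col=0), (row=1, col=1), (row=2, col=2), (row=3, col=1), (row=4, col=2), (row=5, col=3), (row=6, col=4), (row=7, col=5), (row=8, col=6), (row=8, col=10), (row=9, col=9), (row=10, col=8)
  Distance 11: (row=1, col=0), (row=2, col=1), (row=3, col=0), (row=4, col=1), (row=5, col=2), (row=6, col=3), (row=7, col=4), (row=8, col=5), (row=9, col=6), (row=9, col=10), (row=10, col=9), (row=11, col=8)
  Distance 12: (row=2, col=0), (row=4, col=0), (row=5, col=1), (row=6, col=2), (row=7, col=3), (row=8, col=4), (row=9, col=5), (row=10, col=6), (row=10, col=10), (row=11, col=7), (row=11, col=9)
  Distance 13: (row=6, col=1), (row=7, col=2), (row=8, col=3), (row=10, col=5), (row=11, col=6), (row=11, col=10)
  Distance 14: (row=6, col=0), (row=7, col=1), (row=8, col=2), (row=10, col=4)
  Distance 15: (row=7, col=0), (row=8, col=1), (row=9, col=2), (row=10, col=3), (row=11, col=4)
  Distance 16: (row=8, col=0), (row=9, col=1), (row=10, col=2), (row=11, col=3)
Total reachable: 111 (grid has 114 open cells total)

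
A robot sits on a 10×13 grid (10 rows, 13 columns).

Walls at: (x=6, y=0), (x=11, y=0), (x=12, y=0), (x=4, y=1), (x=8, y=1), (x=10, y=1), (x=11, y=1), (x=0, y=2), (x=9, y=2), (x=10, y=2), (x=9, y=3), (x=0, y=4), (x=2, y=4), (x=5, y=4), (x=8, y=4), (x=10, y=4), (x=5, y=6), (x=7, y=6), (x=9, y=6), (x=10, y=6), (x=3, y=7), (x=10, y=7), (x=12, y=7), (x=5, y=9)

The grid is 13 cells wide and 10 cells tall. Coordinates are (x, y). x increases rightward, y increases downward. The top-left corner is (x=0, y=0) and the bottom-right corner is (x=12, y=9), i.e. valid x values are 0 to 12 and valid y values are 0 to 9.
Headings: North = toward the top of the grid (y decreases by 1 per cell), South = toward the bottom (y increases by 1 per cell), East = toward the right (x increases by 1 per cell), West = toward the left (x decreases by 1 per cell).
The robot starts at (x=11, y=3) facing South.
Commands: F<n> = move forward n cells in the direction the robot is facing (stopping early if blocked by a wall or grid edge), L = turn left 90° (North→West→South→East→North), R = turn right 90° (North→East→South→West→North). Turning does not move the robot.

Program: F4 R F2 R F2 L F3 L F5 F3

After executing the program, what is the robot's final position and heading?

Answer: Final position: (x=8, y=9), facing South

Derivation:
Start: (x=11, y=3), facing South
  F4: move forward 4, now at (x=11, y=7)
  R: turn right, now facing West
  F2: move forward 0/2 (blocked), now at (x=11, y=7)
  R: turn right, now facing North
  F2: move forward 2, now at (x=11, y=5)
  L: turn left, now facing West
  F3: move forward 3, now at (x=8, y=5)
  L: turn left, now facing South
  F5: move forward 4/5 (blocked), now at (x=8, y=9)
  F3: move forward 0/3 (blocked), now at (x=8, y=9)
Final: (x=8, y=9), facing South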